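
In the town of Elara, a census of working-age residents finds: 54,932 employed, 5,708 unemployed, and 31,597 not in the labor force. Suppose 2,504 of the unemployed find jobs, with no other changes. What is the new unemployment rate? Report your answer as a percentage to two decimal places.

New unemployment rate ≈ 5.28%.

Initially, labor force = 54,932 + 5,708 = 60,640, so u = 5,708/60,640 = 9.41%.
After the change, unemployed falls and employed rises by 2,504; labor force unchanged → E = 57,436, U = 3,204, labor force = 60,640.
New unemployment rate = 3,204 / 60,640 = 5.28%.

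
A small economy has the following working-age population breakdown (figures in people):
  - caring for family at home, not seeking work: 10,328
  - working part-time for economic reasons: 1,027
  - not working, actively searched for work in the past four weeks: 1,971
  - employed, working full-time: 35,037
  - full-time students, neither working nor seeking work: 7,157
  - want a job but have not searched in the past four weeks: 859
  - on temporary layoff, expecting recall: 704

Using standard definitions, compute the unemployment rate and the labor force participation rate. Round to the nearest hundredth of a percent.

Employed = 1,027 + 35,037 = 36,064 (anyone who worked, including part-time for economic reasons, counts as employed).
Unemployed = 1,971 + 704 = 2,675 (jobless and actively searching, or on temporary layoff).
Labor force = 36,064 + 2,675 = 38,739.
Not in labor force = 10,328 + 7,157 + 859 = 18,344 (those not working and not actively searching are outside the labor force — including those who want a job but have given up searching).
Civilian working-age population = 38,739 + 18,344 = 57,083.
Unemployment rate = 2,675 / 38,739 = 6.91%.
Labor force participation rate = 38,739 / 57,083 = 67.86%.

Unemployment rate ≈ 6.91%; labor force participation rate ≈ 67.86%.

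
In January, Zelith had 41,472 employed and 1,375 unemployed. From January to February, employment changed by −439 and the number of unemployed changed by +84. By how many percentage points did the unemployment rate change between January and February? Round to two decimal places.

The unemployment rate changed by +0.22 percentage points.

January: labor force = 41,472 + 1,375 = 42,847; u = 1,375/42,847 = 3.21%.
February: labor force = 41,033 + 1,459 = 42,492; u = 1,459/42,492 = 3.43%.
Change = 3.43% − 3.21% = +0.22 pp.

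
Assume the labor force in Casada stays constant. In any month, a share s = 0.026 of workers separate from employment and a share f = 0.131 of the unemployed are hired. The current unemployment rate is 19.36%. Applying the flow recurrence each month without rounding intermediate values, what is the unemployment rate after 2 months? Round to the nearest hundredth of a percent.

With a fixed labor force, u_{t+1} = u_t + s·(1−u_t) − f·u_t = u_t·(1−s−f) + s.
Here 1−s−f = 0.843 and s = 0.026.
u_1 = 0.193600 × 0.843 + 0.026 = 0.189205.
u_2 = 0.189205 × 0.843 + 0.026 = 0.185500.

Unemployment rate after two months ≈ 18.55%.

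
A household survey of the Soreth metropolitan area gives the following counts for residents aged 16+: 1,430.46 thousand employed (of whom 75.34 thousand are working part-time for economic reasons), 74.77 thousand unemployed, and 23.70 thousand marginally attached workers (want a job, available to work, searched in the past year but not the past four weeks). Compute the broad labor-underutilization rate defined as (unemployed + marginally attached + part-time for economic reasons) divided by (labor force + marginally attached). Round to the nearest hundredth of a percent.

Labor force = 1,430.46 + 74.77 = 1,505.23 thousand.
Numerator = 74.77 + 23.70 + 75.34 = 173.81 thousand.
Denominator = 1,505.23 + 23.70 = 1,528.93 thousand.
Broad rate = 173.81 / 1,528.93 = 11.37%.

Broad underutilization rate ≈ 11.37%.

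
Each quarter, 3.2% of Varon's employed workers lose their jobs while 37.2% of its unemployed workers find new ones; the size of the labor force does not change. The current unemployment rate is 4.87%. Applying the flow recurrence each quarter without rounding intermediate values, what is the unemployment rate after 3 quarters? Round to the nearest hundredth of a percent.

With a fixed labor force, u_{t+1} = u_t + s·(1−u_t) − f·u_t = u_t·(1−s−f) + s.
Here 1−s−f = 0.596 and s = 0.032.
u_1 = 0.048700 × 0.596 + 0.032 = 0.061025.
u_2 = 0.061025 × 0.596 + 0.032 = 0.068371.
u_3 = 0.068371 × 0.596 + 0.032 = 0.072749.

Unemployment rate after three quarters ≈ 7.27%.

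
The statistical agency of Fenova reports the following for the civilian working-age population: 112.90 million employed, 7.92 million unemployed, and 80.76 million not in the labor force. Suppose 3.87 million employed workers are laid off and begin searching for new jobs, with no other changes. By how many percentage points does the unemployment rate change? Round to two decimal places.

Initially, labor force = 112.90 + 7.92 = 120.82 million, so u = 7.92/120.82 = 6.56%.
After the change, employed falls and unemployed rises by 3.87; labor force unchanged → E = 109.03, U = 11.79, labor force = 120.82 million.
New unemployment rate = 11.79 / 120.82 = 9.76%.
Change = 9.76% − 6.56% = +3.20 percentage points.

The unemployment rate changes by +3.20 percentage points.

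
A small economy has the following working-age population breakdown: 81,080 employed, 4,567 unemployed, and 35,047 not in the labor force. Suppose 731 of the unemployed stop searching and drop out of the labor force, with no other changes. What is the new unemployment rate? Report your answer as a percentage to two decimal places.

Initially, labor force = 81,080 + 4,567 = 85,647, so u = 4,567/85,647 = 5.33%.
After the change, unemployed and labor force both fall by 731 → E = 81,080, U = 3,836, labor force = 84,916.
New unemployment rate = 3,836 / 84,916 = 4.52%.

New unemployment rate ≈ 4.52%.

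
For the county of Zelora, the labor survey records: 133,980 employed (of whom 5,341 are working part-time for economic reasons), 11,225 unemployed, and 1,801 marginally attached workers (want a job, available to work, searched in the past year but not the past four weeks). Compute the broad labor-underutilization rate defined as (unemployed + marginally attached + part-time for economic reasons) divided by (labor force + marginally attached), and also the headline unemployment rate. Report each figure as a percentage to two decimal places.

Labor force = 133,980 + 11,225 = 145,205.
Numerator = 11,225 + 1,801 + 5,341 = 18,367.
Denominator = 145,205 + 1,801 = 147,006.
Broad rate = 18,367 / 147,006 = 12.49%.
Headline unemployment rate = 11,225 / 145,205 = 7.73%.

Broad underutilization rate ≈ 12.49%; headline unemployment rate ≈ 7.73%.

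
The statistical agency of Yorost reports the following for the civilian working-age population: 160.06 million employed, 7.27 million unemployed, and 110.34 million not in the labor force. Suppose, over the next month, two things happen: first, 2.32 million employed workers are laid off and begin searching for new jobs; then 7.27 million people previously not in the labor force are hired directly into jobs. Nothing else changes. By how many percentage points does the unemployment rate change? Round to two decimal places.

Initially, labor force = 160.06 + 7.27 = 167.33 million, so u = 7.27/167.33 = 4.34%.
After the first change, employed falls and unemployed rises by 2.32; labor force unchanged → E = 157.74, U = 9.59, labor force = 167.33 million.
After the second change, employed and labor force both rise by 7.27; unemployed unchanged → E = 165.01, U = 9.59, labor force = 174.60 million.
New unemployment rate = 9.59 / 174.60 = 5.49%.
Change = 5.49% − 4.34% = +1.15 percentage points.

The unemployment rate changes by +1.15 percentage points.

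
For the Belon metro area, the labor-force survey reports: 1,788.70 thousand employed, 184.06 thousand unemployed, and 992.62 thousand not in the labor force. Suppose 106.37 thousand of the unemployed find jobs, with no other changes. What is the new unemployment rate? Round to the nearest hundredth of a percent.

Initially, labor force = 1,788.70 + 184.06 = 1,972.76 thousand, so u = 184.06/1,972.76 = 9.33%.
After the change, unemployed falls and employed rises by 106.37; labor force unchanged → E = 1,895.07, U = 77.69, labor force = 1,972.76 thousand.
New unemployment rate = 77.69 / 1,972.76 = 3.94%.

New unemployment rate ≈ 3.94%.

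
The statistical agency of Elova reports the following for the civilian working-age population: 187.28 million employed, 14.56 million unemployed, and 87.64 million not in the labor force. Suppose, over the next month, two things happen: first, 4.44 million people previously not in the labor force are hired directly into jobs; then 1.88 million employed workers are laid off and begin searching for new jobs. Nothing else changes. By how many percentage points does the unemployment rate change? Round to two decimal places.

Initially, labor force = 187.28 + 14.56 = 201.84 million, so u = 14.56/201.84 = 7.21%.
After the first change, employed and labor force both rise by 4.44; unemployed unchanged → E = 191.72, U = 14.56, labor force = 206.28 million.
After the second change, employed falls and unemployed rises by 1.88; labor force unchanged → E = 189.84, U = 16.44, labor force = 206.28 million.
New unemployment rate = 16.44 / 206.28 = 7.97%.
Change = 7.97% − 7.21% = +0.76 percentage points.

The unemployment rate changes by +0.76 percentage points.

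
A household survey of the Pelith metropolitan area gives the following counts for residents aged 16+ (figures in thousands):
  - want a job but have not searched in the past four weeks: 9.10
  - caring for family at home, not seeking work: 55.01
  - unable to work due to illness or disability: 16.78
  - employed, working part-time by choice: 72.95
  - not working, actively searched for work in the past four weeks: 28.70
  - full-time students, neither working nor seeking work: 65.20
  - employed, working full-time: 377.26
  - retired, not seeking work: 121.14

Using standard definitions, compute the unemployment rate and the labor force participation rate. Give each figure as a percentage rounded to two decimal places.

Unemployment rate ≈ 5.99%; labor force participation rate ≈ 64.19%.

Employed = 72.95 + 377.26 = 450.21 thousand.
Unemployed = 28.70 thousand.
Labor force = 450.21 + 28.70 = 478.91 thousand.
Not in labor force = 9.10 + 55.01 + 16.78 + 65.20 + 121.14 = 267.23 thousand (those not working and not actively searching are outside the labor force — including those who want a job but have given up searching).
Civilian working-age population = 478.91 + 267.23 = 746.14 thousand.
Unemployment rate = 28.70 / 478.91 = 5.99%.
Labor force participation rate = 478.91 / 746.14 = 64.19%.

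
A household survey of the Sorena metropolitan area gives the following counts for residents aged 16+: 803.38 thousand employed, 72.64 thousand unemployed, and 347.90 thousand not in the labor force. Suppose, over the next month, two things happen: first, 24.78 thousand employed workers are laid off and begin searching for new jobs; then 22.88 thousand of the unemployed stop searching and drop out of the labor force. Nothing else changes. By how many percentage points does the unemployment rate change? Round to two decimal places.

Initially, labor force = 803.38 + 72.64 = 876.02 thousand, so u = 72.64/876.02 = 8.29%.
After the first change, employed falls and unemployed rises by 24.78; labor force unchanged → E = 778.60, U = 97.42, labor force = 876.02 thousand.
After the second change, unemployed and labor force both fall by 22.88 → E = 778.60, U = 74.54, labor force = 853.14 thousand.
New unemployment rate = 74.54 / 853.14 = 8.74%.
Change = 8.74% − 8.29% = +0.45 percentage points.

The unemployment rate changes by +0.45 percentage points.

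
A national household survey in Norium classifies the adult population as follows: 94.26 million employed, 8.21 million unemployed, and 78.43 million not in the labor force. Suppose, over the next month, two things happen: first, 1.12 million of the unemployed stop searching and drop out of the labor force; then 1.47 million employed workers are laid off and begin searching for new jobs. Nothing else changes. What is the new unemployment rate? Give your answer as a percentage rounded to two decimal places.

Initially, labor force = 94.26 + 8.21 = 102.47 million, so u = 8.21/102.47 = 8.01%.
After the first change, unemployed and labor force both fall by 1.12 → E = 94.26, U = 7.09, labor force = 101.35 million.
After the second change, employed falls and unemployed rises by 1.47; labor force unchanged → E = 92.79, U = 8.56, labor force = 101.35 million.
New unemployment rate = 8.56 / 101.35 = 8.45%.

New unemployment rate ≈ 8.45%.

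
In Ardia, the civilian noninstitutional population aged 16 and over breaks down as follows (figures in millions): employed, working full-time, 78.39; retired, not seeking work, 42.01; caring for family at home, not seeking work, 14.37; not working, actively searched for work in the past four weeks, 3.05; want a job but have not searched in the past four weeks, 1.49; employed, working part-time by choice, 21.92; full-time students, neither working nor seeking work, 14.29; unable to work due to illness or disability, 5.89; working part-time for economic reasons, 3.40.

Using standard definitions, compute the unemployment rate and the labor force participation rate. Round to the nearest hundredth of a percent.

Employed = 78.39 + 21.92 + 3.40 = 103.71 million (anyone who worked, including part-time for economic reasons, counts as employed).
Unemployed = 3.05 million.
Labor force = 103.71 + 3.05 = 106.76 million.
Not in labor force = 42.01 + 14.37 + 1.49 + 14.29 + 5.89 = 78.05 million (those not working and not actively searching are outside the labor force — including those who want a job but have given up searching).
Civilian working-age population = 106.76 + 78.05 = 184.81 million.
Unemployment rate = 3.05 / 106.76 = 2.86%.
Labor force participation rate = 106.76 / 184.81 = 57.77%.

Unemployment rate ≈ 2.86%; labor force participation rate ≈ 57.77%.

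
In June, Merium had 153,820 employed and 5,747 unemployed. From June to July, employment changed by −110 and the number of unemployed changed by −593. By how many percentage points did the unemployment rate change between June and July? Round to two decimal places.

June: labor force = 153,820 + 5,747 = 159,567; u = 5,747/159,567 = 3.60%.
July: labor force = 153,710 + 5,154 = 158,864; u = 5,154/158,864 = 3.24%.
Change = 3.24% − 3.60% = −0.36 pp.

The unemployment rate changed by −0.36 percentage points.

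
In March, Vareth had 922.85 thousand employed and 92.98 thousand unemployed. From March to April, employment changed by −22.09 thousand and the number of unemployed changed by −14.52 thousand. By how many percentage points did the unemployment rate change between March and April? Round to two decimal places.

March: labor force = 922.85 + 92.98 = 1,015.83; u = 92.98/1,015.83 = 9.15%.
April: labor force = 900.76 + 78.46 = 979.22; u = 78.46/979.22 = 8.01%.
Change = 8.01% − 9.15% = −1.14 pp.

The unemployment rate changed by −1.14 percentage points.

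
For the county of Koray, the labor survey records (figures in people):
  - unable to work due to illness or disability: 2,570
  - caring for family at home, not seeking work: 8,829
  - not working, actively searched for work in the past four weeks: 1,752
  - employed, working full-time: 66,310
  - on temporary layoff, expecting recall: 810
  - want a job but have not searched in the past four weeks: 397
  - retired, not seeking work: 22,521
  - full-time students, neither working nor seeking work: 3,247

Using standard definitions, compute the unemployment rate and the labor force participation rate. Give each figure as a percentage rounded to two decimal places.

Unemployment rate ≈ 3.72%; labor force participation rate ≈ 64.71%.

Employed = 66,310.
Unemployed = 1,752 + 810 = 2,562 (jobless and actively searching, or on temporary layoff).
Labor force = 66,310 + 2,562 = 68,872.
Not in labor force = 2,570 + 8,829 + 397 + 22,521 + 3,247 = 37,564 (those not working and not actively searching are outside the labor force — including those who want a job but have given up searching).
Civilian working-age population = 68,872 + 37,564 = 106,436.
Unemployment rate = 2,562 / 68,872 = 3.72%.
Labor force participation rate = 68,872 / 106,436 = 64.71%.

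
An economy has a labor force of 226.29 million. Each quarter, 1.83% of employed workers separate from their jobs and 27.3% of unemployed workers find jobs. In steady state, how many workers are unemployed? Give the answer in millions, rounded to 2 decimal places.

About 14.22 million are unemployed in steady state.

Steady-state unemployment rate u* = s/(s+f) = 1.83/(1.83+27.3) = 0.062822.
Unemployed = u* × labor force = 0.062822 × 226.29 ≈ 14.22 million.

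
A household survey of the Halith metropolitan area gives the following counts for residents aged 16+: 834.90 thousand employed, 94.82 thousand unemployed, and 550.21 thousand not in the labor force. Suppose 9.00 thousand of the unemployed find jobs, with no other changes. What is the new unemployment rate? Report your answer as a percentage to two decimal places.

Initially, labor force = 834.90 + 94.82 = 929.72 thousand, so u = 94.82/929.72 = 10.20%.
After the change, unemployed falls and employed rises by 9.00; labor force unchanged → E = 843.90, U = 85.82, labor force = 929.72 thousand.
New unemployment rate = 85.82 / 929.72 = 9.23%.

New unemployment rate ≈ 9.23%.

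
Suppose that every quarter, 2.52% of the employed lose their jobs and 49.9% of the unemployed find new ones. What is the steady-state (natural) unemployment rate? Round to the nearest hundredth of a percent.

Steady-state unemployment rate ≈ 4.81%.

At steady state the flows balance: s·E = f·U, so U/(E+U) = s/(s+f).
u* = 2.52 / (2.52 + 49.9) = 2.52 / 52.42 = 4.81%.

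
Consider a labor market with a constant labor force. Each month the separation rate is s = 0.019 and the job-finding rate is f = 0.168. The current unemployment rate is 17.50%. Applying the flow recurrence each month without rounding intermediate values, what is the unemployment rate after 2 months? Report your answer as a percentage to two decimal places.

With a fixed labor force, u_{t+1} = u_t + s·(1−u_t) − f·u_t = u_t·(1−s−f) + s.
Here 1−s−f = 0.813 and s = 0.019.
u_1 = 0.175000 × 0.813 + 0.019 = 0.161275.
u_2 = 0.161275 × 0.813 + 0.019 = 0.150117.

Unemployment rate after two months ≈ 15.01%.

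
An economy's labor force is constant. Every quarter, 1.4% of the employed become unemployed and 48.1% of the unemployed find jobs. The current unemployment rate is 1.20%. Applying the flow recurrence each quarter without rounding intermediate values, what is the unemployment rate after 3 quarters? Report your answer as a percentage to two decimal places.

With a fixed labor force, u_{t+1} = u_t + s·(1−u_t) − f·u_t = u_t·(1−s−f) + s.
Here 1−s−f = 0.505 and s = 0.014.
u_1 = 0.012000 × 0.505 + 0.014 = 0.020060.
u_2 = 0.020060 × 0.505 + 0.014 = 0.024130.
u_3 = 0.024130 × 0.505 + 0.014 = 0.026186.

Unemployment rate after three quarters ≈ 2.62%.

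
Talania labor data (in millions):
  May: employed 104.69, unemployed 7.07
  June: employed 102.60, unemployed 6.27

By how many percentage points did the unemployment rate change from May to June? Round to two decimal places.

May: labor force = 104.69 + 7.07 = 111.76; u = 7.07/111.76 = 6.33%.
June: labor force = 102.60 + 6.27 = 108.87; u = 6.27/108.87 = 5.76%.
Change = 5.76% − 6.33% = −0.57 pp.

The unemployment rate changed by −0.57 percentage points.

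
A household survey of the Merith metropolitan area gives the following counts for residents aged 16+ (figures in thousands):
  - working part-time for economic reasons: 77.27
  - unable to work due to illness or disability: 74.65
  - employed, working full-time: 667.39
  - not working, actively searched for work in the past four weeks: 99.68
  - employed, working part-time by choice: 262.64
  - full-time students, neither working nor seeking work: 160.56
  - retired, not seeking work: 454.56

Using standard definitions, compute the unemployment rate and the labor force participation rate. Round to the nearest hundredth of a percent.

Unemployment rate ≈ 9.00%; labor force participation rate ≈ 61.61%.

Employed = 77.27 + 667.39 + 262.64 = 1,007.30 thousand (anyone who worked, including part-time for economic reasons, counts as employed).
Unemployed = 99.68 thousand.
Labor force = 1,007.30 + 99.68 = 1,106.98 thousand.
Not in labor force = 74.65 + 160.56 + 454.56 = 689.77 thousand (those not working and not actively searching are outside the labor force).
Civilian working-age population = 1,106.98 + 689.77 = 1,796.75 thousand.
Unemployment rate = 99.68 / 1,106.98 = 9.00%.
Labor force participation rate = 1,106.98 / 1,796.75 = 61.61%.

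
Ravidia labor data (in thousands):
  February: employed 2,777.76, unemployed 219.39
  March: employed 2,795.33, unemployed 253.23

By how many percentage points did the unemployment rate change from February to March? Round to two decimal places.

February: labor force = 2,777.76 + 219.39 = 2,997.15; u = 219.39/2,997.15 = 7.32%.
March: labor force = 2,795.33 + 253.23 = 3,048.56; u = 253.23/3,048.56 = 8.31%.
Change = 8.31% − 7.32% = +0.99 pp.

The unemployment rate changed by +0.99 percentage points.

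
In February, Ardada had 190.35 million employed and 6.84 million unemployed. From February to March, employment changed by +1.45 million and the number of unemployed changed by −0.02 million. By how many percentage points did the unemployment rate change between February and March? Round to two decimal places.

The unemployment rate changed by −0.04 percentage points.

February: labor force = 190.35 + 6.84 = 197.19; u = 6.84/197.19 = 3.47%.
March: labor force = 191.80 + 6.82 = 198.62; u = 6.82/198.62 = 3.43%.
Change = 3.43% − 3.47% = −0.04 pp.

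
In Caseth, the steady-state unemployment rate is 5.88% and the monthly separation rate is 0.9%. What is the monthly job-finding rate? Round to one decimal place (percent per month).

Job-finding rate ≈ 14.4% per month.

From u* = s/(s+f): f = s·(1−u)/u.
f = 0.9 × (1 − 0.0588) / 0.0588 = 0.8471 / 0.0588 ≈ 14.4% per month.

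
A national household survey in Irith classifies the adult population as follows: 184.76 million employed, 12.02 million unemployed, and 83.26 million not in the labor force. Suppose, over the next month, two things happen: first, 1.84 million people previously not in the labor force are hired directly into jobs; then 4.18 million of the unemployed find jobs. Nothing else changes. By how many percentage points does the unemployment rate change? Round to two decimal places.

The unemployment rate changes by −2.16 percentage points.

Initially, labor force = 184.76 + 12.02 = 196.78 million, so u = 12.02/196.78 = 6.11%.
After the first change, employed and labor force both rise by 1.84; unemployed unchanged → E = 186.60, U = 12.02, labor force = 198.62 million.
After the second change, unemployed falls and employed rises by 4.18; labor force unchanged → E = 190.78, U = 7.84, labor force = 198.62 million.
New unemployment rate = 7.84 / 198.62 = 3.95%.
Change = 3.95% − 6.11% = −2.16 percentage points.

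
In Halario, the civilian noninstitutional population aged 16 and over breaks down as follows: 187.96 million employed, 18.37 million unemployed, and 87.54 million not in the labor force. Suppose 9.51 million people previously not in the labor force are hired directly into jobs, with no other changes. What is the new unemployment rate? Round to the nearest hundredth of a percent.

New unemployment rate ≈ 8.51%.

Initially, labor force = 187.96 + 18.37 = 206.33 million, so u = 18.37/206.33 = 8.90%.
After the change, employed and labor force both rise by 9.51; unemployed unchanged → E = 197.47, U = 18.37, labor force = 215.84 million.
New unemployment rate = 18.37 / 215.84 = 8.51%.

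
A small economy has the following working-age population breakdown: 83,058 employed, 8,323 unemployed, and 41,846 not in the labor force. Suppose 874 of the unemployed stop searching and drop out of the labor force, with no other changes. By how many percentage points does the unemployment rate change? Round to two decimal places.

The unemployment rate changes by −0.88 percentage points.

Initially, labor force = 83,058 + 8,323 = 91,381, so u = 8,323/91,381 = 9.11%.
After the change, unemployed and labor force both fall by 874 → E = 83,058, U = 7,449, labor force = 90,507.
New unemployment rate = 7,449 / 90,507 = 8.23%.
Change = 8.23% − 9.11% = −0.88 percentage points.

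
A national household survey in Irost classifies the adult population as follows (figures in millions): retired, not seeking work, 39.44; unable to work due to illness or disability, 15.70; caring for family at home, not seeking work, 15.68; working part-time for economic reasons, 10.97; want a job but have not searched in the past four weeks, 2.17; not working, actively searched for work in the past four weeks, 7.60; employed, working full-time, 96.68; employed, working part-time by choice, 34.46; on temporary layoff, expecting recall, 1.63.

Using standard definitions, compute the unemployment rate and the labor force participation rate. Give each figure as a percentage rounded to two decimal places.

Employed = 10.97 + 96.68 + 34.46 = 142.11 million (anyone who worked, including part-time for economic reasons, counts as employed).
Unemployed = 7.60 + 1.63 = 9.23 million (jobless and actively searching, or on temporary layoff).
Labor force = 142.11 + 9.23 = 151.34 million.
Not in labor force = 39.44 + 15.70 + 15.68 + 2.17 = 72.99 million (those not working and not actively searching are outside the labor force — including those who want a job but have given up searching).
Civilian working-age population = 151.34 + 72.99 = 224.33 million.
Unemployment rate = 9.23 / 151.34 = 6.10%.
Labor force participation rate = 151.34 / 224.33 = 67.46%.

Unemployment rate ≈ 6.10%; labor force participation rate ≈ 67.46%.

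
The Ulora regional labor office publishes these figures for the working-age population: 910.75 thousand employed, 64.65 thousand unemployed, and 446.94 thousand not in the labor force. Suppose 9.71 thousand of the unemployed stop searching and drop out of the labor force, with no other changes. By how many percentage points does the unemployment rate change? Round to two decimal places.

Initially, labor force = 910.75 + 64.65 = 975.40 thousand, so u = 64.65/975.40 = 6.63%.
After the change, unemployed and labor force both fall by 9.71 → E = 910.75, U = 54.94, labor force = 965.69 thousand.
New unemployment rate = 54.94 / 965.69 = 5.69%.
Change = 5.69% − 6.63% = −0.94 percentage points.

The unemployment rate changes by −0.94 percentage points.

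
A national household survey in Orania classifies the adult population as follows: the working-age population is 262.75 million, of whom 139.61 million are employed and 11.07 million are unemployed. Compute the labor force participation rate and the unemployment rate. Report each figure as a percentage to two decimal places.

Labor force participation rate ≈ 57.35%; unemployment rate ≈ 7.35%.

Labor force = employed + unemployed = 139.61 + 11.07 = 150.68 million.
Unemployment rate = 11.07 / 150.68 = 7.35%.
Labor force participation rate = 150.68 / 262.75 = 57.35%.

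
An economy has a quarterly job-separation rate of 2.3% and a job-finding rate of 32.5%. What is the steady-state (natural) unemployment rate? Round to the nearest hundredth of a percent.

At steady state the flows balance: s·E = f·U, so U/(E+U) = s/(s+f).
u* = 2.3 / (2.3 + 32.5) = 2.3 / 34.80 = 6.61%.

Steady-state unemployment rate ≈ 6.61%.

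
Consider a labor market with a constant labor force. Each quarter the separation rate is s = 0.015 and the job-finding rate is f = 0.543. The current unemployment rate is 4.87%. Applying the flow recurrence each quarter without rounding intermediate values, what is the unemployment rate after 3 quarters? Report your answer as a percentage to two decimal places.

Unemployment rate after three quarters ≈ 2.88%.

With a fixed labor force, u_{t+1} = u_t + s·(1−u_t) − f·u_t = u_t·(1−s−f) + s.
Here 1−s−f = 0.442 and s = 0.015.
u_1 = 0.048700 × 0.442 + 0.015 = 0.036525.
u_2 = 0.036525 × 0.442 + 0.015 = 0.031144.
u_3 = 0.031144 × 0.442 + 0.015 = 0.028766.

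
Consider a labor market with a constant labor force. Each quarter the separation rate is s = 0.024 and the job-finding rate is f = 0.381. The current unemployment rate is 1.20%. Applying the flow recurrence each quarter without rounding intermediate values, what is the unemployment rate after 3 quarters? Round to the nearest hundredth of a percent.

Unemployment rate after three quarters ≈ 4.93%.

With a fixed labor force, u_{t+1} = u_t + s·(1−u_t) − f·u_t = u_t·(1−s−f) + s.
Here 1−s−f = 0.595 and s = 0.024.
u_1 = 0.012000 × 0.595 + 0.024 = 0.031140.
u_2 = 0.031140 × 0.595 + 0.024 = 0.042528.
u_3 = 0.042528 × 0.595 + 0.024 = 0.049304.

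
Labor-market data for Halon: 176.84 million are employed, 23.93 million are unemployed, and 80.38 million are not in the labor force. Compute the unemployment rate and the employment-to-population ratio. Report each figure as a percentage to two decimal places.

Labor force = employed + unemployed = 176.84 + 23.93 = 200.77 million.
Working-age population = 200.77 + 80.38 = 281.15 million.
Unemployment rate = 23.93 / 200.77 = 11.92%.
Employment-population ratio = 176.84 / 281.15 = 62.90%.

Unemployment rate ≈ 11.92%; employment-population ratio ≈ 62.90%.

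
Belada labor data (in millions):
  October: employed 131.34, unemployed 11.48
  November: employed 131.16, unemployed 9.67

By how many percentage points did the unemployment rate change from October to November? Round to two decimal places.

October: labor force = 131.34 + 11.48 = 142.82; u = 11.48/142.82 = 8.04%.
November: labor force = 131.16 + 9.67 = 140.83; u = 9.67/140.83 = 6.87%.
Change = 6.87% − 8.04% = −1.17 pp.

The unemployment rate changed by −1.17 percentage points.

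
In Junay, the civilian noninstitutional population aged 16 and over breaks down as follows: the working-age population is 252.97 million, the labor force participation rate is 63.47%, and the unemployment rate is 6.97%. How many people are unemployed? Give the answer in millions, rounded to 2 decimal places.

Labor force = 0.6347 × 252.97 = 160.56 million.
Unemployed = 0.0697 × 160.56 ≈ 11.19 million.

About 11.19 million are unemployed.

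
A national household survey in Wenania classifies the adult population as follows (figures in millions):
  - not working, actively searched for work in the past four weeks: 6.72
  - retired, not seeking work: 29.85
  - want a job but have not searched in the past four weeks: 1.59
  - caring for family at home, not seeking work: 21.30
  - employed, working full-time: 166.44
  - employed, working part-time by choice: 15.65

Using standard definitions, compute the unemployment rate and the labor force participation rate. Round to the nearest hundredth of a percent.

Unemployment rate ≈ 3.56%; labor force participation rate ≈ 78.17%.

Employed = 166.44 + 15.65 = 182.09 million.
Unemployed = 6.72 million.
Labor force = 182.09 + 6.72 = 188.81 million.
Not in labor force = 29.85 + 1.59 + 21.30 = 52.74 million (those not working and not actively searching are outside the labor force — including those who want a job but have given up searching).
Civilian working-age population = 188.81 + 52.74 = 241.55 million.
Unemployment rate = 6.72 / 188.81 = 3.56%.
Labor force participation rate = 188.81 / 241.55 = 78.17%.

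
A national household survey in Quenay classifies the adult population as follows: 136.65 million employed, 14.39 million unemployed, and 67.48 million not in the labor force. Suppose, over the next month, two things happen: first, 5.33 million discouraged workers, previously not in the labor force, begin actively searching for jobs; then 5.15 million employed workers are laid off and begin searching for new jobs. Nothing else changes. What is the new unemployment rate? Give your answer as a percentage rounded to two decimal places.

Initially, labor force = 136.65 + 14.39 = 151.04 million, so u = 14.39/151.04 = 9.53%.
After the first change, unemployed and labor force both rise by 5.33 → E = 136.65, U = 19.72, labor force = 156.37 million.
After the second change, employed falls and unemployed rises by 5.15; labor force unchanged → E = 131.50, U = 24.87, labor force = 156.37 million.
New unemployment rate = 24.87 / 156.37 = 15.90%.

New unemployment rate ≈ 15.90%.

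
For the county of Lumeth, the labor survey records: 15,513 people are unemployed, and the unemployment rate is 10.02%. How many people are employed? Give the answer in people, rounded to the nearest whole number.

Labor force = U / u = 15,513 / 0.1002 ≈ 154,820.
Employed = labor force − unemployed = 154,820 − 15,513 = 139,307.

About 139,307 are employed.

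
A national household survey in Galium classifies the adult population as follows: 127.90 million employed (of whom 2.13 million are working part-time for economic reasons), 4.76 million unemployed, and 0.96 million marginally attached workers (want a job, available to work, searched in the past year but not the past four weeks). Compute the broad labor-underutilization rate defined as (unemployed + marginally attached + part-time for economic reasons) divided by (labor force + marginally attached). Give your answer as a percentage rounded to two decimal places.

Labor force = 127.90 + 4.76 = 132.66 million.
Numerator = 4.76 + 0.96 + 2.13 = 7.85 million.
Denominator = 132.66 + 0.96 = 133.62 million.
Broad rate = 7.85 / 133.62 = 5.87%.

Broad underutilization rate ≈ 5.87%.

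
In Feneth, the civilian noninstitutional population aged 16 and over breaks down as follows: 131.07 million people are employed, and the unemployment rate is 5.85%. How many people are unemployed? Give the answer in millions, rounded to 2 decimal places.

About 8.14 million are unemployed.

Let U be the number unemployed. The labor force is E + U, and U/(E+U) = 0.0585.
So U = 0.0585 × 131.07 / (1 − 0.0585) = 7.6676 / 0.9415 ≈ 8.14 million.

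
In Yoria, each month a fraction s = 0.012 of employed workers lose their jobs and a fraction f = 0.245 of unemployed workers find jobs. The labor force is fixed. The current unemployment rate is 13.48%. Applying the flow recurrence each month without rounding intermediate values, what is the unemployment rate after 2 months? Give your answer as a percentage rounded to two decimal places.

With a fixed labor force, u_{t+1} = u_t + s·(1−u_t) − f·u_t = u_t·(1−s−f) + s.
Here 1−s−f = 0.743 and s = 0.012.
u_1 = 0.134800 × 0.743 + 0.012 = 0.112156.
u_2 = 0.112156 × 0.743 + 0.012 = 0.095332.

Unemployment rate after two months ≈ 9.53%.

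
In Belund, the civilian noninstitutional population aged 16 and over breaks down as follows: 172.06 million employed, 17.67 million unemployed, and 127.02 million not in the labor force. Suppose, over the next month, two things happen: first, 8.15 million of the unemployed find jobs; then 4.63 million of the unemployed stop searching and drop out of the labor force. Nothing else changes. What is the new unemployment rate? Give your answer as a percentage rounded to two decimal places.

Initially, labor force = 172.06 + 17.67 = 189.73 million, so u = 17.67/189.73 = 9.31%.
After the first change, unemployed falls and employed rises by 8.15; labor force unchanged → E = 180.21, U = 9.52, labor force = 189.73 million.
After the second change, unemployed and labor force both fall by 4.63 → E = 180.21, U = 4.89, labor force = 185.10 million.
New unemployment rate = 4.89 / 185.10 = 2.64%.

New unemployment rate ≈ 2.64%.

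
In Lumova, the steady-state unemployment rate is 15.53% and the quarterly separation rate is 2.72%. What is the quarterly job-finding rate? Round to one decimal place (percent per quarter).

Job-finding rate ≈ 14.8% per quarter.

From u* = s/(s+f): f = s·(1−u)/u.
f = 2.72 × (1 − 0.1553) / 0.1553 = 2.2976 / 0.1553 ≈ 14.8% per quarter.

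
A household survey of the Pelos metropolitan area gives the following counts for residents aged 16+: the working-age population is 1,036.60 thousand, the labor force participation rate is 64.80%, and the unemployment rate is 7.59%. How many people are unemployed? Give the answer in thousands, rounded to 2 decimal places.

Labor force = 0.6480 × 1,036.60 = 671.72 thousand.
Unemployed = 0.0759 × 671.72 ≈ 50.98 thousand.

About 50.98 thousand are unemployed.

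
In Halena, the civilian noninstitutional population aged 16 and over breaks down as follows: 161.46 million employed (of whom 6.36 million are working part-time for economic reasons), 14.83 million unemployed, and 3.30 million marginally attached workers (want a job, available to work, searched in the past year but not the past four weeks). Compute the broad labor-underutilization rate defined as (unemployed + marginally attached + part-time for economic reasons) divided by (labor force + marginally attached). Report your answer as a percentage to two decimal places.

Broad underutilization rate ≈ 13.64%.

Labor force = 161.46 + 14.83 = 176.29 million.
Numerator = 14.83 + 3.30 + 6.36 = 24.49 million.
Denominator = 176.29 + 3.30 = 179.59 million.
Broad rate = 24.49 / 179.59 = 13.64%.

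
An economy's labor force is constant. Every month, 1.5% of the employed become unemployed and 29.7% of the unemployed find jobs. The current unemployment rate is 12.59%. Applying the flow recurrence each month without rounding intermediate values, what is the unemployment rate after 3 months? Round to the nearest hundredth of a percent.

Unemployment rate after three months ≈ 7.34%.

With a fixed labor force, u_{t+1} = u_t + s·(1−u_t) − f·u_t = u_t·(1−s−f) + s.
Here 1−s−f = 0.688 and s = 0.015.
u_1 = 0.125900 × 0.688 + 0.015 = 0.101619.
u_2 = 0.101619 × 0.688 + 0.015 = 0.084914.
u_3 = 0.084914 × 0.688 + 0.015 = 0.073421.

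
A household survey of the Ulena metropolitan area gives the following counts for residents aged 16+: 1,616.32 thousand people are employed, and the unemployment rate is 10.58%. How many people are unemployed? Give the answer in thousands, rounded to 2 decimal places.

About 191.24 thousand are unemployed.

Let U be the number unemployed. The labor force is E + U, and U/(E+U) = 0.1058.
So U = 0.1058 × 1,616.32 / (1 − 0.1058) = 171.0067 / 0.8942 ≈ 191.24 thousand.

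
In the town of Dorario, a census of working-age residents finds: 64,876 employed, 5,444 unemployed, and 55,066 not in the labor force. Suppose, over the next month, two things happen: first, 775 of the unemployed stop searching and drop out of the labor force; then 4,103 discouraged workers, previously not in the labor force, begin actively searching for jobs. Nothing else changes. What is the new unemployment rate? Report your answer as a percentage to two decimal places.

New unemployment rate ≈ 11.91%.

Initially, labor force = 64,876 + 5,444 = 70,320, so u = 5,444/70,320 = 7.74%.
After the first change, unemployed and labor force both fall by 775 → E = 64,876, U = 4,669, labor force = 69,545.
After the second change, unemployed and labor force both rise by 4,103 → E = 64,876, U = 8,772, labor force = 73,648.
New unemployment rate = 8,772 / 73,648 = 11.91%.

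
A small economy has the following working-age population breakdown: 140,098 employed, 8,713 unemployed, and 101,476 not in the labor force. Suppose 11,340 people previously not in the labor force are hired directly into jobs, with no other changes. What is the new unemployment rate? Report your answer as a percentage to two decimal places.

New unemployment rate ≈ 5.44%.

Initially, labor force = 140,098 + 8,713 = 148,811, so u = 8,713/148,811 = 5.86%.
After the change, employed and labor force both rise by 11,340; unemployed unchanged → E = 151,438, U = 8,713, labor force = 160,151.
New unemployment rate = 8,713 / 160,151 = 5.44%.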